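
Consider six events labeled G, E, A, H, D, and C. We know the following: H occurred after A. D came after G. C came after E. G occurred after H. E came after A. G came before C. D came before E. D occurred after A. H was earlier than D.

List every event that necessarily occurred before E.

A, D, G, H

Directly stated before E: A and D.
G reaches E via G → D → E.
H reaches E via H → D → E.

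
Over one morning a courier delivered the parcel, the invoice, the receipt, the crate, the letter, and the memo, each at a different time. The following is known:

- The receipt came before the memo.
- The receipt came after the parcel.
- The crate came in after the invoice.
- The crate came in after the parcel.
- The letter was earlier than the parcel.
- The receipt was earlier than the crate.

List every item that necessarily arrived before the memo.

Directly stated before the memo: the receipt.
The letter reaches the memo via the letter → the parcel → the receipt → the memo.
The parcel reaches the memo via the parcel → the receipt → the memo.
No chain forces the invoice (or any of the others) ahead of the memo.

the letter, the parcel, the receipt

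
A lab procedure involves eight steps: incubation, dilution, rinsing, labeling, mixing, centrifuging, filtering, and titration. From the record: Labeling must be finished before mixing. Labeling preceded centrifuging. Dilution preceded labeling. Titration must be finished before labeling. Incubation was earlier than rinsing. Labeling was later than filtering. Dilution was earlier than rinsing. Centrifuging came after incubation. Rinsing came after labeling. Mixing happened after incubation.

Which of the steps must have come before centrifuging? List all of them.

dilution, filtering, incubation, labeling, titration

Directly stated before centrifuging: incubation and labeling.
Dilution reaches centrifuging via dilution → labeling → centrifuging.
Filtering reaches centrifuging via filtering → labeling → centrifuging.
Titration reaches centrifuging via titration → labeling → centrifuging.
No chain forces mixing (or any of the others) ahead of centrifuging.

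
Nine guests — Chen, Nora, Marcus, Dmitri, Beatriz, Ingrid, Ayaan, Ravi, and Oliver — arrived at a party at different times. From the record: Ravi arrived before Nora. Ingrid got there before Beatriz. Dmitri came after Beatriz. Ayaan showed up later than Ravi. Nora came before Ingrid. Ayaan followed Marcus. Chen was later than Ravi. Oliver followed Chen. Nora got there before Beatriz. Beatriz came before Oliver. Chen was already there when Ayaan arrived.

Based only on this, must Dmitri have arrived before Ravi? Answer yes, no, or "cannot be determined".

Tracing the constraints gives Ravi → Nora → Beatriz → Dmitri, so Ravi must come before Dmitri.
That means Dmitri cannot be before Ravi.

no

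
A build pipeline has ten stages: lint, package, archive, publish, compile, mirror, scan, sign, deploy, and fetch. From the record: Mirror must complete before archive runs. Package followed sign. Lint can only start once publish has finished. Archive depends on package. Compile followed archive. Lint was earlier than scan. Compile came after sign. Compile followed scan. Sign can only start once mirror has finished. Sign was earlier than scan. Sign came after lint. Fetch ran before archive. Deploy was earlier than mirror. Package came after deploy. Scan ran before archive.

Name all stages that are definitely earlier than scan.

Directly stated before scan: lint and sign.
Deploy reaches scan via deploy → mirror → sign → scan.
Mirror reaches scan via mirror → sign → scan.
Publish reaches scan via publish → lint → scan.
No chain forces archive (or any of the others) ahead of scan.

deploy, lint, mirror, publish, sign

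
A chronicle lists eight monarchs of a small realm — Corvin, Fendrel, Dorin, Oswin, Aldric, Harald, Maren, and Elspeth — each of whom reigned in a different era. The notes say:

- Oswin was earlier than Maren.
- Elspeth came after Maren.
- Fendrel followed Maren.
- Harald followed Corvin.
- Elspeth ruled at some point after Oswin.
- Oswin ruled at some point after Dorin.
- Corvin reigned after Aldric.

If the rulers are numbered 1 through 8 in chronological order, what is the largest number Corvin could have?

7

Corvin must come before Harald — 1 ruler forced after them.
Everything else can be placed before Corvin in some valid order, so Corvin can sit as late as position 8 − 1 = 7.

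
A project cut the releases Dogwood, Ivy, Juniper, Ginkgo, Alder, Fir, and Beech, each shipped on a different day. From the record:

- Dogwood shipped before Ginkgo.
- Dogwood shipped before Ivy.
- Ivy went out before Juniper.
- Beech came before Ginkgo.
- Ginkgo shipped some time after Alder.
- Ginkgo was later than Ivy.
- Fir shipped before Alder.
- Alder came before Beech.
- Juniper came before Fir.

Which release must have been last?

Every other release has a chain of constraints placing it before Ginkgo, so Ginkgo is last.

Ginkgo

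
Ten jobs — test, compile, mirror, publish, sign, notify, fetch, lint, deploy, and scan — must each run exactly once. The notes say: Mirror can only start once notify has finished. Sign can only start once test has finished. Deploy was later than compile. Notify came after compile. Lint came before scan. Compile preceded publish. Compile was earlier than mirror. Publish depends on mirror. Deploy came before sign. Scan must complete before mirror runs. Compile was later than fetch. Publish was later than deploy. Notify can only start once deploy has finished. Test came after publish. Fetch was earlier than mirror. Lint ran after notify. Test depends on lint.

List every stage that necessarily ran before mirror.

compile, deploy, fetch, lint, notify, scan

Directly stated before mirror: compile, fetch, notify, and scan.
Deploy reaches mirror via deploy → notify → mirror.
Lint reaches mirror via lint → scan → mirror.
No chain forces test (or any of the others) ahead of mirror.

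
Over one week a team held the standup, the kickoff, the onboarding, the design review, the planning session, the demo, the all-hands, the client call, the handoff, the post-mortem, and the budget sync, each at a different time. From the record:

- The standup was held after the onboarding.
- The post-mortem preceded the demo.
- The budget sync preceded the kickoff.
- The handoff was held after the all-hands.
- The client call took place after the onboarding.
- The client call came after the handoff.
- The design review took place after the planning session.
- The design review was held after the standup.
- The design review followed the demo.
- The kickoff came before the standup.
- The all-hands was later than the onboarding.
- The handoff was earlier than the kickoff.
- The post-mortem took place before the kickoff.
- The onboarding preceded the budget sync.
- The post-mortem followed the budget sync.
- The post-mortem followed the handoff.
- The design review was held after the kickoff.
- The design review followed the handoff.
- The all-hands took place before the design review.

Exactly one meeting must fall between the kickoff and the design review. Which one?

Tracing the constraints gives the kickoff → the standup → the design review, so the standup sits after the kickoff and before the design review.
No other meeting is forced both after the kickoff and before the design review.

the standup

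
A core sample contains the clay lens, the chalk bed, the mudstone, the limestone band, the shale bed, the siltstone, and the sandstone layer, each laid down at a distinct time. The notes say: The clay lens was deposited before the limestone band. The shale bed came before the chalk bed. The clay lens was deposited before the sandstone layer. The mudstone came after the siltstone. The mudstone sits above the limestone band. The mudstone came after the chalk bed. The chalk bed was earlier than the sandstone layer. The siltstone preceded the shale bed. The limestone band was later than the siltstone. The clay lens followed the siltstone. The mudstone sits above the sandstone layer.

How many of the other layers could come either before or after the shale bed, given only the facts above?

2

Forced before the shale bed: the siltstone; forced after the shale bed: the chalk bed, the mudstone, and the sandstone layer.
That leaves the clay lens and the limestone band with no forced order relative to the shale bed — 2.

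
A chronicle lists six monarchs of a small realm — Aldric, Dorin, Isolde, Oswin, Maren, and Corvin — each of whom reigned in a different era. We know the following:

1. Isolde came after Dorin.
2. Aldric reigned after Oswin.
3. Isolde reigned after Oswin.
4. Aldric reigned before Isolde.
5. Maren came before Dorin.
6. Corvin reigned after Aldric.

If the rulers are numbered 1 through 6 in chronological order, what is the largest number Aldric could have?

4

Aldric must come before Corvin and Isolde — 2 rulers forced after them.
Everything else can be placed before Aldric in some valid order, so Aldric can sit as late as position 6 − 2 = 4.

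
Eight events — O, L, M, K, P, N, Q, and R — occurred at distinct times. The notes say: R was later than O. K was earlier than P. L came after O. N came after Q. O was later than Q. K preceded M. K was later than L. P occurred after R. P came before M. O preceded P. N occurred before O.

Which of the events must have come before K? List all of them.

L, N, O, Q

Directly stated before K: L.
N reaches K via N → O → L → K.
O reaches K via O → L → K.
Q reaches K via Q → O → L → K.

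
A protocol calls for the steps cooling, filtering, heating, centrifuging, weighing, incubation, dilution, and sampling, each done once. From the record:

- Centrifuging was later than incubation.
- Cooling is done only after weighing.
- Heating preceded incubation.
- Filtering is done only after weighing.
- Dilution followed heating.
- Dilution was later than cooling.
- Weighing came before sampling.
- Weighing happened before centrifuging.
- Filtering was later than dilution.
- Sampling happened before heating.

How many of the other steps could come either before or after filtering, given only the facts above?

2

Forced before filtering: cooling, dilution, heating, sampling, and weighing.
That leaves centrifuging and incubation with no forced order relative to filtering — 2.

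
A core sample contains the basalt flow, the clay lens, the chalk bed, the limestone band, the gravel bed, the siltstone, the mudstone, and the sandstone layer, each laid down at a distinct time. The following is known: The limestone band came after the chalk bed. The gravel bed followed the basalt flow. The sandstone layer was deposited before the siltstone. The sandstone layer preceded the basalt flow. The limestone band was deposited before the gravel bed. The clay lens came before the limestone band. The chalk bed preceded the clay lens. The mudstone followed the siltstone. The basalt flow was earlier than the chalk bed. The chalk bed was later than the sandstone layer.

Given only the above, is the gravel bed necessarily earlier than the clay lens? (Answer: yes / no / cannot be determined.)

no

Tracing the constraints gives the clay lens → the limestone band → the gravel bed, so the clay lens must come before the gravel bed.
That means the gravel bed cannot be before the clay lens.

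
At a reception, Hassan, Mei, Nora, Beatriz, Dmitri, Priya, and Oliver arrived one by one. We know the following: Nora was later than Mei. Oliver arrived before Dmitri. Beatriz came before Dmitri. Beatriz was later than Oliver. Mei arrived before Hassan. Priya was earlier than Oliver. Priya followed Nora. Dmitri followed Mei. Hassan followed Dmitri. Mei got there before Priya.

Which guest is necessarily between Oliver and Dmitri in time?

Tracing the constraints gives Oliver → Beatriz → Dmitri, so Beatriz sits after Oliver and before Dmitri.
No other guest is forced both after Oliver and before Dmitri.

Beatriz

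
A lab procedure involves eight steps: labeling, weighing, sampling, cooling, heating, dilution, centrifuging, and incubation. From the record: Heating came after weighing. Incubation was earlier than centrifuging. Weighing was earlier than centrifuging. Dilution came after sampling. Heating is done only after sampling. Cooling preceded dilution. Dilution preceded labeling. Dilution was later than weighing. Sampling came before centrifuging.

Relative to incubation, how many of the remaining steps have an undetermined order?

6

Forced after incubation: centrifuging.
That leaves cooling, dilution, heating, labeling, sampling, and weighing with no forced order relative to incubation — 6.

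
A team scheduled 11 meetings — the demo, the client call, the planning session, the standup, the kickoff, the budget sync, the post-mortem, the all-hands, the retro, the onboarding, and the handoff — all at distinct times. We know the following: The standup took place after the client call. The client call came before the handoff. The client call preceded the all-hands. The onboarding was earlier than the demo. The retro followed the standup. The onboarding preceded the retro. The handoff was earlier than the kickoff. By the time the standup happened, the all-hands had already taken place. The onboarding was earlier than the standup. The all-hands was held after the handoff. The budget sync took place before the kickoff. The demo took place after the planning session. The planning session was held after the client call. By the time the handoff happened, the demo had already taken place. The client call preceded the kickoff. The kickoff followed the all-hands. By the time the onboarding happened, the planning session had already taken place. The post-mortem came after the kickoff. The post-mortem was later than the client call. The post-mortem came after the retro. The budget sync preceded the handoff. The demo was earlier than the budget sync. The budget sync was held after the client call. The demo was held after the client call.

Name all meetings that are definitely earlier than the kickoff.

Directly stated before the kickoff: the all-hands, the budget sync, the client call, and the handoff.
The demo reaches the kickoff via the demo → the handoff → the kickoff.
The onboarding reaches the kickoff via the onboarding → the demo → the handoff → the kickoff.
The planning session reaches the kickoff via the planning session → the demo → the handoff → the kickoff.

the all-hands, the budget sync, the client call, the demo, the handoff, the onboarding, the planning session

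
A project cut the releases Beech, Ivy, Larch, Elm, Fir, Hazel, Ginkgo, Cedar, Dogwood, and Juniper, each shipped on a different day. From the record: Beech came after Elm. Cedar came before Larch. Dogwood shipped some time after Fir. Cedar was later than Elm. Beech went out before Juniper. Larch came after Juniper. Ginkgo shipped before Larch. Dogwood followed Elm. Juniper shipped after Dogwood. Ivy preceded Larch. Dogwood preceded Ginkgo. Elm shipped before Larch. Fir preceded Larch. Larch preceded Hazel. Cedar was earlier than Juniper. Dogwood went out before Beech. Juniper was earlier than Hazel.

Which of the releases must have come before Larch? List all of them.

Beech, Cedar, Dogwood, Elm, Fir, Ginkgo, Ivy, Juniper

Directly stated before Larch: Cedar, Elm, Fir, Ginkgo, Ivy, and Juniper.
Beech reaches Larch via Beech → Juniper → Larch.
Dogwood reaches Larch via Dogwood → Juniper → Larch.
No chain forces Hazel ahead of Larch.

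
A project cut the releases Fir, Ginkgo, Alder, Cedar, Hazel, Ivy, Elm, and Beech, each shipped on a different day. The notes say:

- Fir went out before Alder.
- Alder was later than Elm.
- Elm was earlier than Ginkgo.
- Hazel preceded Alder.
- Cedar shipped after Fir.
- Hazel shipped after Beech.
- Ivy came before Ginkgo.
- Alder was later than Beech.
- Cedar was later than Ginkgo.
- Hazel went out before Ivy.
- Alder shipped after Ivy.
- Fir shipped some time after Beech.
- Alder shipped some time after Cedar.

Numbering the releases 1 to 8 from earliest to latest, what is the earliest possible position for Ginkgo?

5

Beech, Elm, Hazel, and Ivy must all come before Ginkgo — 4 forced predecessors.
Nothing else is forced ahead of Ginkgo, so its earliest slot is position 4 + 1 = 5.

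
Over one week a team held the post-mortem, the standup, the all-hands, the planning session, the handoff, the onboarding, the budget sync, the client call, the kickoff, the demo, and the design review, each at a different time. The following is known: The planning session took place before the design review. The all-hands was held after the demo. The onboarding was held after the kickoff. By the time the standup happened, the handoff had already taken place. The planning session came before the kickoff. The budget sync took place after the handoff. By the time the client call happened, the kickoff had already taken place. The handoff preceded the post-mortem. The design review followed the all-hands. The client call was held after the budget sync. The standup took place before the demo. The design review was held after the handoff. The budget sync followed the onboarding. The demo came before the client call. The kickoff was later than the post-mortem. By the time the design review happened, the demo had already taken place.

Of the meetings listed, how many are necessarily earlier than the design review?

Directly stated before the design review: the all-hands, the demo, the handoff, and the planning session.
The standup reaches the design review via the standup → the demo → the design review.
No chain forces the post-mortem (or any of the others) ahead of the design review.
That's the all-hands, the demo, the handoff, the planning session, and the standup — 5 in all.

5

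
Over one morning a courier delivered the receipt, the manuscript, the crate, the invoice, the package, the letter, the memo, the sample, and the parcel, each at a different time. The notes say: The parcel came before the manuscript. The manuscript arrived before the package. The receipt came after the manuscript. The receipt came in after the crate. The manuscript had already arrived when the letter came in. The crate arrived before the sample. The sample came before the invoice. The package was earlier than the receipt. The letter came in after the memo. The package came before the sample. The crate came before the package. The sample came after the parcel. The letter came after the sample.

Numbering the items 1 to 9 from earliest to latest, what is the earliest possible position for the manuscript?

The parcel must come before the manuscript — 1 forced predecessor.
Nothing else is forced ahead of the manuscript, so its earliest slot is position 1 + 1 = 2.

2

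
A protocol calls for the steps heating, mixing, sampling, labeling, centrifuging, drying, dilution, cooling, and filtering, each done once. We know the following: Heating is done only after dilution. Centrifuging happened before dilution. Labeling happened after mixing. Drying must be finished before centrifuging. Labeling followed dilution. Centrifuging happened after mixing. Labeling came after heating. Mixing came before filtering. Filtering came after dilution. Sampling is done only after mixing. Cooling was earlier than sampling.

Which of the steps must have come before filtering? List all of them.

centrifuging, dilution, drying, mixing

Directly stated before filtering: dilution and mixing.
Centrifuging reaches filtering via centrifuging → dilution → filtering.
Drying reaches filtering via drying → centrifuging → dilution → filtering.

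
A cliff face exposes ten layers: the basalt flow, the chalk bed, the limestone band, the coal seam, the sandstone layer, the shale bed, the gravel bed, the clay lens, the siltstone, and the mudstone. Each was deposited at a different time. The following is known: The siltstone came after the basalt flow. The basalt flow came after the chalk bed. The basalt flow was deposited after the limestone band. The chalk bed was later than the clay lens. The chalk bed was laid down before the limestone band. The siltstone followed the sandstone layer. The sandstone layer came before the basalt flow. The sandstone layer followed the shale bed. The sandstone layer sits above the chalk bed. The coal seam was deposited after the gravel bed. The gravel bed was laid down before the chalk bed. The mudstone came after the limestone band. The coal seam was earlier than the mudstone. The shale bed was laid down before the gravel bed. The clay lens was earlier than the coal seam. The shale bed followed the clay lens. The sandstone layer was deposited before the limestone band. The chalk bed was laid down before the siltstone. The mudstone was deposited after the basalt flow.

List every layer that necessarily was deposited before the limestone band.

the chalk bed, the clay lens, the gravel bed, the sandstone layer, the shale bed

Directly stated before the limestone band: the chalk bed and the sandstone layer.
The clay lens reaches the limestone band via the clay lens → the chalk bed → the limestone band.
The gravel bed reaches the limestone band via the gravel bed → the chalk bed → the limestone band.
The shale bed reaches the limestone band via the shale bed → the sandstone layer → the limestone band.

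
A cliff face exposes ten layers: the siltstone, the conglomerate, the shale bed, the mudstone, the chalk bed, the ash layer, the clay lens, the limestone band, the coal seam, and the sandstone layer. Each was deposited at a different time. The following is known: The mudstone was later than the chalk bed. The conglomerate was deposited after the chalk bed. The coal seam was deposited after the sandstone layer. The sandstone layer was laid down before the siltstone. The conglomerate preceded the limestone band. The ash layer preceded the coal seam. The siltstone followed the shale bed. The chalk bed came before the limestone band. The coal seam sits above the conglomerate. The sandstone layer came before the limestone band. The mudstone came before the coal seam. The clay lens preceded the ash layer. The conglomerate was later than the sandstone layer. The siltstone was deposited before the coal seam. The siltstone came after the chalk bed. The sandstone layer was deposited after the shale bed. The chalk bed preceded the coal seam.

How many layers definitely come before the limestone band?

Directly stated before the limestone band: the chalk bed, the conglomerate, and the sandstone layer.
The shale bed reaches the limestone band via the shale bed → the sandstone layer → the limestone band.
No chain forces the clay lens (or any of the others) ahead of the limestone band.
That's the chalk bed, the conglomerate, the sandstone layer, and the shale bed — 4 in all.

4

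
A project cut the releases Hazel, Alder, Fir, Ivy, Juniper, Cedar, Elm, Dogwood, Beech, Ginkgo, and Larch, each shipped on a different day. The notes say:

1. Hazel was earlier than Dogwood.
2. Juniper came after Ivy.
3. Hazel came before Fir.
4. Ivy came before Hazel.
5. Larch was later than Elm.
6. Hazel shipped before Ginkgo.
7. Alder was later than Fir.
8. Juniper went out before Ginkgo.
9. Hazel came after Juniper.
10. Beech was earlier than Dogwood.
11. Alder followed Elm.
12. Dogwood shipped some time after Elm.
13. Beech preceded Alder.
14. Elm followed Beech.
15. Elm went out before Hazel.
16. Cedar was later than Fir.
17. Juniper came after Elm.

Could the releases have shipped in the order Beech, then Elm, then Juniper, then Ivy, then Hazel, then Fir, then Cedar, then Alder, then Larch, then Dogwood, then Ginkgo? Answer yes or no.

no

The constraints require Ivy before Juniper, but in the proposed sequence Juniper appears ahead of Ivy. That one violation is enough.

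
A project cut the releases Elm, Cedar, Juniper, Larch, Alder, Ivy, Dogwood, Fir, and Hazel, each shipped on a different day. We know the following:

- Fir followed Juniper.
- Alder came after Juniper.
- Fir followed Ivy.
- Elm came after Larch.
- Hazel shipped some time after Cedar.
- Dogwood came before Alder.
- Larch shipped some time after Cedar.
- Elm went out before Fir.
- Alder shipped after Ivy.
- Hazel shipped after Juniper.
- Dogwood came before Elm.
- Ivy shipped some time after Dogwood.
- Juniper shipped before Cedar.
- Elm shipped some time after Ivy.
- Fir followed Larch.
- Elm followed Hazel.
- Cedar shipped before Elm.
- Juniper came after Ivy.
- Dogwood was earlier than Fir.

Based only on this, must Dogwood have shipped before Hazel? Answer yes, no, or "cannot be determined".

Chain the constraints: Dogwood → Ivy → Juniper → Hazel. Each link is directly stated, so Dogwood comes before Hazel.

yes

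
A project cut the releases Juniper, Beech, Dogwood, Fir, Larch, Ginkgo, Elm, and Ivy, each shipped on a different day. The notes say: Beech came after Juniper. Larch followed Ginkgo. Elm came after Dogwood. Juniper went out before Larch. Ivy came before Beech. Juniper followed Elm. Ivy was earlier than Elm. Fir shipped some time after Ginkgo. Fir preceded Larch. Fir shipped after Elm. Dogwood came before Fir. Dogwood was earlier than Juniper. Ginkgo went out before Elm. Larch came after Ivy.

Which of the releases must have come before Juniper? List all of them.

Directly stated before Juniper: Dogwood and Elm.
Ginkgo reaches Juniper via Ginkgo → Elm → Juniper.
Ivy reaches Juniper via Ivy → Elm → Juniper.
No chain forces Beech (or any of the others) ahead of Juniper.

Dogwood, Elm, Ginkgo, Ivy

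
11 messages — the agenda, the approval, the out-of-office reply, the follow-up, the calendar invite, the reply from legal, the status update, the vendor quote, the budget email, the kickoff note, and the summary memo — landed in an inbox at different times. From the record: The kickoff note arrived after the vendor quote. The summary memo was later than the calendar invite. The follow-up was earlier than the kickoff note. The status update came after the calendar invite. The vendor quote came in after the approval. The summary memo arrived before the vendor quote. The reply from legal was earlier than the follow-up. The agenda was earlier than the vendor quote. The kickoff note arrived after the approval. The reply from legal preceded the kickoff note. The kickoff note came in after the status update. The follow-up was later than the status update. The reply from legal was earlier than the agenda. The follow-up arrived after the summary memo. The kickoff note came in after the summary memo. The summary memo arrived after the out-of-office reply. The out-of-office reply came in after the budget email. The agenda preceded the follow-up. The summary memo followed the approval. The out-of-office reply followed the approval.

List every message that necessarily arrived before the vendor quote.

the agenda, the approval, the budget email, the calendar invite, the out-of-office reply, the reply from legal, the summary memo

Directly stated before the vendor quote: the agenda, the approval, and the summary memo.
The budget email reaches the vendor quote via the budget email → the out-of-office reply → the summary memo → the vendor quote.
The calendar invite reaches the vendor quote via the calendar invite → the summary memo → the vendor quote.
The out-of-office reply reaches the vendor quote via the out-of-office reply → the summary memo → the vendor quote.
Likewise the reply from legal reaches the vendor quote by chaining the stated constraints.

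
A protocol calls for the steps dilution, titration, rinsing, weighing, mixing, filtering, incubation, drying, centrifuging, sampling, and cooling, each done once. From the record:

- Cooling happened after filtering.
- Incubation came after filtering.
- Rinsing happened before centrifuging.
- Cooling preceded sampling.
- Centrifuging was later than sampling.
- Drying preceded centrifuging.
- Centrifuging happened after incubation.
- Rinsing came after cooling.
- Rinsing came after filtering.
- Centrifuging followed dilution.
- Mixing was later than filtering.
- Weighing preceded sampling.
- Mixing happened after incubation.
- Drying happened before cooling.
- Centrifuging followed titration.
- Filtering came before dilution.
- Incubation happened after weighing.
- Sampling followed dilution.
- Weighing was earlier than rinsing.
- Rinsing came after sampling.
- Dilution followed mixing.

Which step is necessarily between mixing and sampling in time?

dilution

Tracing the constraints gives mixing → dilution → sampling, so dilution sits after mixing and before sampling.
No other step is forced both after mixing and before sampling.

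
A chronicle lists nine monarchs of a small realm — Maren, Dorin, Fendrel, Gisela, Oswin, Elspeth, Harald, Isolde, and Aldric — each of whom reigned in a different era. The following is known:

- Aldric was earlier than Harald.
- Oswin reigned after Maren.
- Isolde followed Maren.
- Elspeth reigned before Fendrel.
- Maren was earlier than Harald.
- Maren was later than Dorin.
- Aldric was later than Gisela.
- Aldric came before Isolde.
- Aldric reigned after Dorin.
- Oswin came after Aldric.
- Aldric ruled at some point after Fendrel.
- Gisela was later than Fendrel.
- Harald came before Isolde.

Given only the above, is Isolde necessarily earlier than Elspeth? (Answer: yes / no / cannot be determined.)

no

Tracing the constraints gives Elspeth → Fendrel → Aldric → Isolde, so Elspeth must come before Isolde.
That means Isolde cannot be before Elspeth.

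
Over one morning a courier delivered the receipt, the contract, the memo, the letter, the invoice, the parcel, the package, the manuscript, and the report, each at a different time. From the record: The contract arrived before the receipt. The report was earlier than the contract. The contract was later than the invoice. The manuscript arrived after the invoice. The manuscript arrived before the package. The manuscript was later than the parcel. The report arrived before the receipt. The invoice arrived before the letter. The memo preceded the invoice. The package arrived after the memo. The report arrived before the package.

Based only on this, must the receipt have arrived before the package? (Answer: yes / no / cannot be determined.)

cannot be determined

No chain of stated constraints runs from the receipt to the package, and none runs from the package to the receipt either.
So the relative order of the receipt and the package is not fixed by the given facts.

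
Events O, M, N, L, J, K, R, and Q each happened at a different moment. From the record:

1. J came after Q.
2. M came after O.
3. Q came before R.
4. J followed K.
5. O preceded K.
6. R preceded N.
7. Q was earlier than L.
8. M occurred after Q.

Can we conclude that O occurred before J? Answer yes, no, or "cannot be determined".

yes

Chain the constraints: O → K → J. Each link is directly stated, so O comes before J.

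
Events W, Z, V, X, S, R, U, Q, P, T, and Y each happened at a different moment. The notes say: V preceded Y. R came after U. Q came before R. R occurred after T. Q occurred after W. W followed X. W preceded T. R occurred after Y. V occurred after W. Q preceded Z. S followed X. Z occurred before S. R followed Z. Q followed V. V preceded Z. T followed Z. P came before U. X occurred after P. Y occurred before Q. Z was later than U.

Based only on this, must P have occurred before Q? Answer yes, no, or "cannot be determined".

Chain the constraints: P → X → W → Q. Each link is directly stated, so P comes before Q.

yes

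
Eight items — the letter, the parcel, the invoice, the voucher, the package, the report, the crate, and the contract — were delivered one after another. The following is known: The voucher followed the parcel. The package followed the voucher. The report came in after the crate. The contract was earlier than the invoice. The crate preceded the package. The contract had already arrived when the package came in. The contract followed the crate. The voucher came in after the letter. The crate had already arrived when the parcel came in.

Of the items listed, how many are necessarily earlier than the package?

Directly stated before the package: the contract, the crate, and the voucher.
The letter reaches the package via the letter → the voucher → the package.
The parcel reaches the package via the parcel → the voucher → the package.
No chain forces the invoice (or any of the others) ahead of the package.
That's the contract, the crate, the letter, the parcel, and the voucher — 5 in all.

5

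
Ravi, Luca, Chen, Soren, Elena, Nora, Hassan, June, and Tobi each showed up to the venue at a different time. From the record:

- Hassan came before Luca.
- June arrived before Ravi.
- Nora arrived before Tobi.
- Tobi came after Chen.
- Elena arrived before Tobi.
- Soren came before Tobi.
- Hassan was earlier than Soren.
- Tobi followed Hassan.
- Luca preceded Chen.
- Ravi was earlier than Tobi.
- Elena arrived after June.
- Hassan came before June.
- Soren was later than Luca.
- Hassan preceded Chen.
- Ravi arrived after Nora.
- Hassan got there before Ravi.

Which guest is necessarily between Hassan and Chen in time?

Tracing the constraints gives Hassan → Luca → Chen, so Luca sits after Hassan and before Chen.
No other guest is forced both after Hassan and before Chen.

Luca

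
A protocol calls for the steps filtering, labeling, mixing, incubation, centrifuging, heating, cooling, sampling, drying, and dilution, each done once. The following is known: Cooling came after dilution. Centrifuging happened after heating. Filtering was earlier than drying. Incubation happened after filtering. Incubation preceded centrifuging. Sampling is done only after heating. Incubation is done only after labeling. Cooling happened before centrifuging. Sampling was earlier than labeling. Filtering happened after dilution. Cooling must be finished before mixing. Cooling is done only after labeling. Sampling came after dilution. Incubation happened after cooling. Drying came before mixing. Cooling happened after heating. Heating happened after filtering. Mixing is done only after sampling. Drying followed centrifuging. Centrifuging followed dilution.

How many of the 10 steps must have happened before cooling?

5

Directly stated before cooling: dilution, heating, and labeling.
Filtering reaches cooling via filtering → heating → cooling.
Sampling reaches cooling via sampling → labeling → cooling.
That's dilution, filtering, heating, labeling, and sampling — 5 in all.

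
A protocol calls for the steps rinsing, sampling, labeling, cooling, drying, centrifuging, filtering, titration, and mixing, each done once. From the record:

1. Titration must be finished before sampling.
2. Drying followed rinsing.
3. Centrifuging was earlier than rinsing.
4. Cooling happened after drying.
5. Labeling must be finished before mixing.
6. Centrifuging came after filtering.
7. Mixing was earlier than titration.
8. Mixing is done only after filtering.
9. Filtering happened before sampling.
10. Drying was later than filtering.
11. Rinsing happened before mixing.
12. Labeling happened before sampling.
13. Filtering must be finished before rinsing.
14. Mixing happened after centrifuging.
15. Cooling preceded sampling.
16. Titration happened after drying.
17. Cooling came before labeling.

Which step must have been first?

Filtering has a chain of constraints placing it before every other step, so filtering must be first.

filtering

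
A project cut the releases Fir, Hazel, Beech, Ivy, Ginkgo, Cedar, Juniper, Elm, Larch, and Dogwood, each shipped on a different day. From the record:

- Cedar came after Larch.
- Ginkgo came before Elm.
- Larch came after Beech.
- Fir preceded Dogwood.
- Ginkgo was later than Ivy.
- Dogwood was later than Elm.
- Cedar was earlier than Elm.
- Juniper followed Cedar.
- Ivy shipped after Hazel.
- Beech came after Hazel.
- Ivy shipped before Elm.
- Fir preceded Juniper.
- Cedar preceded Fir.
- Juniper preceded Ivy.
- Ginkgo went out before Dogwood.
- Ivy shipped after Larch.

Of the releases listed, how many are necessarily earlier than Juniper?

Directly stated before Juniper: Cedar and Fir.
Beech reaches Juniper via Beech → Larch → Cedar → Juniper.
Hazel reaches Juniper via Hazel → Beech → Larch → Cedar → Juniper.
Larch reaches Juniper via Larch → Cedar → Juniper.
No chain forces Ivy (or any of the others) ahead of Juniper.
That's Beech, Cedar, Fir, Hazel, and Larch — 5 in all.

5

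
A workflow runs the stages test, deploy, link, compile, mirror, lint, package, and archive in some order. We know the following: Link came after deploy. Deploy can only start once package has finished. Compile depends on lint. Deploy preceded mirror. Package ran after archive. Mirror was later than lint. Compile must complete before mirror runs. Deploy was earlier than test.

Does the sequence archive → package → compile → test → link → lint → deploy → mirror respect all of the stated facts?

no

The constraints require deploy before link, but in the proposed sequence link appears ahead of deploy. That one violation is enough.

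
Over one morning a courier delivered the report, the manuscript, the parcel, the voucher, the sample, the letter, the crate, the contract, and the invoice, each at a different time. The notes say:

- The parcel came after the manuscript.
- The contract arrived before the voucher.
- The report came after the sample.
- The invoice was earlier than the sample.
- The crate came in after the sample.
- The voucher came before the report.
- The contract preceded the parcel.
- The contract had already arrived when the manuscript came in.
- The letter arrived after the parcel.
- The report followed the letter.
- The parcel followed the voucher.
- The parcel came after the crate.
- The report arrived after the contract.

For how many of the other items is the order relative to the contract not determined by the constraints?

3

Forced after the contract: the letter, the manuscript, the parcel, the report, and the voucher.
That leaves the crate, the invoice, and the sample with no forced order relative to the contract — 3.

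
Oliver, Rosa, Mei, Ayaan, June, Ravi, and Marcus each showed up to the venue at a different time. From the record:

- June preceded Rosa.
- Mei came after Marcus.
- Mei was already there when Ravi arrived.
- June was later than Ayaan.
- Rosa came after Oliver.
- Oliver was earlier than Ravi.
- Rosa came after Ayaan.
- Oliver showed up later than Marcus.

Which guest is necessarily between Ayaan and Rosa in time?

June

Tracing the constraints gives Ayaan → June → Rosa, so June sits after Ayaan and before Rosa.
No other guest is forced both after Ayaan and before Rosa.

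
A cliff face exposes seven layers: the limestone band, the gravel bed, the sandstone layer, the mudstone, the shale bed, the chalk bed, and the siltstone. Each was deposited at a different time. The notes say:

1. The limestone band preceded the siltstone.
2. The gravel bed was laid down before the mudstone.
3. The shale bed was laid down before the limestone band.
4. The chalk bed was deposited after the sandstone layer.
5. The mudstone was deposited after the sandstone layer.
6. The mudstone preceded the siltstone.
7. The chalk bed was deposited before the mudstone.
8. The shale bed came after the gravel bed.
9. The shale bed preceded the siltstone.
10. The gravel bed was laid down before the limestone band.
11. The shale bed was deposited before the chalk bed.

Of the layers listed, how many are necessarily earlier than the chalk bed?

3

Directly stated before the chalk bed: the sandstone layer and the shale bed.
The gravel bed reaches the chalk bed via the gravel bed → the shale bed → the chalk bed.
No chain forces the siltstone (or any of the others) ahead of the chalk bed.
That's the gravel bed, the sandstone layer, and the shale bed — 3 in all.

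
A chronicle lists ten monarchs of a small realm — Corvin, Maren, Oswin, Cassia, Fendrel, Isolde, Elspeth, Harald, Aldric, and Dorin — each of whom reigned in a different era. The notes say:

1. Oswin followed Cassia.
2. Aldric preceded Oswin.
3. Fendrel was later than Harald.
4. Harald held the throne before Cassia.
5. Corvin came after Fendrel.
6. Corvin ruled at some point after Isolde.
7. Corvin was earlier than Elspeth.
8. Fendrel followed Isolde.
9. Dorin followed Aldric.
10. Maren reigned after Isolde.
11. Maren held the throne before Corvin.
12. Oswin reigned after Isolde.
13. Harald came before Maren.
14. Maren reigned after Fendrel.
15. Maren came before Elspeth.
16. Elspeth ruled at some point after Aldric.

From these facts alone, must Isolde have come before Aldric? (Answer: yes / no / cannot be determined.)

No chain of stated constraints runs from Isolde to Aldric, and none runs from Aldric to Isolde either.
So the relative order of Isolde and Aldric is not fixed by the given facts.

cannot be determined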